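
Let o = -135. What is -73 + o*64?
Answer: -8713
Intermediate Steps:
-73 + o*64 = -73 - 135*64 = -73 - 8640 = -8713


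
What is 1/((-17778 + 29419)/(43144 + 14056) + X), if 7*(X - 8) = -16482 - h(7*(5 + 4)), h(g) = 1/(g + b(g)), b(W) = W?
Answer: -25225200/59187628519 ≈ -0.00042619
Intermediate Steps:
h(g) = 1/(2*g) (h(g) = 1/(g + g) = 1/(2*g))
X = -2069677/882 (X = 8 + (-16482 - 1/(2*(7*(5 + 4))))/7 = 8 + (-16482 - 1/(2*(7*9)))/7 = 8 + (-16482 - 1/(2*63))/7 = 8 + (-16482 - 1*1/126)/7 = 8 + (-16482 - 1/126)/7 = 8 + (1/7)*(-2076733/126) = 8 - 2076733/882 = -2069677/882 ≈ -2346.6)
1/((-17778 + 29419)/(43144 + 14056) + X) = 1/((-17778 + 29419)/(43144 + 14056) - 2069677/882) = 1/(11641/57200 - 2069677/882) = 1/(-59187628519/25225200) = -25225200/59187628519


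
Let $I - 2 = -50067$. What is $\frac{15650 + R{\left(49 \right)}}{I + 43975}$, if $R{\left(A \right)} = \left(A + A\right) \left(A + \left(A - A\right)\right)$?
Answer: $- \frac{10226}{3045} \approx -3.3583$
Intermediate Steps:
$R{\left(A \right)} = 2 A^{2}$ ($R{\left(A \right)} = 2 A \left(A + 0\right) = 2 A A = 2 A^{2}$)
$I = -50065$ ($I = 2 - 50067 = -50065$)
$\frac{15650 + R{\left(49 \right)}}{I + 43975} = \frac{15650 + 2 \cdot 49^{2}}{-50065 + 43975} = \frac{15650 + 2 \cdot 2401}{-6090} = \left(15650 + 4802\right) \left(- \frac{1}{6090}\right) = 20452 \left(- \frac{1}{6090}\right) = - \frac{10226}{3045}$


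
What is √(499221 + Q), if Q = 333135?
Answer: 18*√2569 ≈ 912.34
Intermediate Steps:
√(499221 + Q) = √(499221 + 333135) = √832356 = 18*√2569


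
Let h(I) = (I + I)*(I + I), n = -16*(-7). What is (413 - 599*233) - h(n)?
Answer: -189330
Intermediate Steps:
n = 112
h(I) = 4*I**2 (h(I) = (2*I)*(2*I) = 4*I**2)
(413 - 599*233) - h(n) = (413 - 599*233) - 4*112**2 = (413 - 139567) - 4*12544 = -139154 - 1*50176 = -139154 - 50176 = -189330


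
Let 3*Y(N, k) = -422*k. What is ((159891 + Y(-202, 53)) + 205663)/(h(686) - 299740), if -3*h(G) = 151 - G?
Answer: -1074296/898685 ≈ -1.1954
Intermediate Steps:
Y(N, k) = -422*k/3 (Y(N, k) = (-422*k)/3 = -422*k/3)
h(G) = -151/3 + G/3 (h(G) = -(151 - G)/3 = -151/3 + G/3)
((159891 + Y(-202, 53)) + 205663)/(h(686) - 299740) = ((159891 - 422/3*53) + 205663)/((-151/3 + (⅓)*686) - 299740) = ((159891 - 22366/3) + 205663)/((-151/3 + 686/3) - 299740) = (457307/3 + 205663)/(535/3 - 299740) = 1074296/(3*(-898685/3)) = (1074296/3)*(-3/898685) = -1074296/898685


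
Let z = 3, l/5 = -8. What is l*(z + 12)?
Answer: -600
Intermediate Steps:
l = -40 (l = 5*(-8) = -40)
l*(z + 12) = -40*(3 + 12) = -40*15 = -600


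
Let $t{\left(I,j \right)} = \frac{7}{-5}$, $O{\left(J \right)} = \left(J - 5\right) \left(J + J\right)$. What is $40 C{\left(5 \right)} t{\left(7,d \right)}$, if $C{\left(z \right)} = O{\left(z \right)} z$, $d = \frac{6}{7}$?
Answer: $0$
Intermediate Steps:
$O{\left(J \right)} = 2 J \left(-5 + J\right)$ ($O{\left(J \right)} = \left(-5 + J\right) 2 J = 2 J \left(-5 + J\right)$)
$d = \frac{6}{7}$ ($d = 6 \cdot \frac{1}{7} = \frac{6}{7} \approx 0.85714$)
$t{\left(I,j \right)} = - \frac{7}{5}$ ($t{\left(I,j \right)} = 7 \left(- \frac{1}{5}\right) = - \frac{7}{5}$)
$C{\left(z \right)} = 2 z^{2} \left(-5 + z\right)$ ($C{\left(z \right)} = 2 z \left(-5 + z\right) z = 2 z^{2} \left(-5 + z\right)$)
$40 C{\left(5 \right)} t{\left(7,d \right)} = 40 \cdot 2 \cdot 5^{2} \left(-5 + 5\right) \left(- \frac{7}{5}\right) = 40 \cdot 2 \cdot 25 \cdot 0 \left(- \frac{7}{5}\right) = 40 \cdot 0 \left(- \frac{7}{5}\right) = 0 \left(- \frac{7}{5}\right) = 0$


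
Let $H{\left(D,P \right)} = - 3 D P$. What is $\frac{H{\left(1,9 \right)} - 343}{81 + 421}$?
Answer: $- \frac{185}{251} \approx -0.73705$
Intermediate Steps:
$H{\left(D,P \right)} = - 3 D P$
$\frac{H{\left(1,9 \right)} - 343}{81 + 421} = \frac{\left(-3\right) 1 \cdot 9 - 343}{81 + 421} = \frac{-27 - 343}{502} = \left(-370\right) \frac{1}{502} = - \frac{185}{251}$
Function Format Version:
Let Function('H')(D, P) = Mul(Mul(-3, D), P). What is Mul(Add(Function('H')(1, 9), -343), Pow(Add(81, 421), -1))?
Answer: Rational(-185, 251) ≈ -0.73705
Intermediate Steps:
Function('H')(D, P) = Mul(-3, D, P)
Mul(Add(Function('H')(1, 9), -343), Pow(Add(81, 421), -1)) = Mul(Add(Mul(-3, 1, 9), -343), Pow(Add(81, 421), -1)) = Mul(Add(-27, -343), Pow(502, -1)) = Mul(-370, Rational(1, 502)) = Rational(-185, 251)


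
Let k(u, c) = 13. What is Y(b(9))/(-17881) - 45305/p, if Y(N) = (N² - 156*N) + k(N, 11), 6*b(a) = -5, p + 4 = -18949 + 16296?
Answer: 29149808719/1710353412 ≈ 17.043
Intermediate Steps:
p = -2657 (p = -4 + (-18949 + 16296) = -4 - 2653 = -2657)
b(a) = -⅚ (b(a) = (⅙)*(-5) = -⅚)
Y(N) = 13 + N² - 156*N (Y(N) = (N² - 156*N) + 13 = 13 + N² - 156*N)
Y(b(9))/(-17881) - 45305/p = (13 + (-⅚)² - 156*(-⅚))/(-17881) - 45305/(-2657) = (13 + 25/36 + 130)*(-1/17881) - 45305*(-1/2657) = (5173/36)*(-1/17881) + 45305/2657 = -5173/643716 + 45305/2657 = 29149808719/1710353412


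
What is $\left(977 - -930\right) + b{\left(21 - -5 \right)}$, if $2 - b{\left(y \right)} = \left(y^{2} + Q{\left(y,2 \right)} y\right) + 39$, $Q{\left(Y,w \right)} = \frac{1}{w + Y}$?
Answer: $\frac{16703}{14} \approx 1193.1$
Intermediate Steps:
$Q{\left(Y,w \right)} = \frac{1}{Y + w}$
$b{\left(y \right)} = -37 - y^{2} - \frac{y}{2 + y}$ ($b{\left(y \right)} = 2 - \left(\left(y^{2} + \frac{y}{y + 2}\right) + 39\right) = 2 - \left(\left(y^{2} + \frac{y}{2 + y}\right) + 39\right) = 2 - \left(39 + y^{2} + \frac{y}{2 + y}\right) = -37 - y^{2} - \frac{y}{2 + y}$)
$\left(977 - -930\right) + b{\left(21 - -5 \right)} = \left(977 - -930\right) + \frac{- (21 - -5) + \left(-37 - \left(21 - -5\right)^{2}\right) \left(2 + \left(21 - -5\right)\right)}{2 + \left(21 - -5\right)} = \left(977 + 930\right) + \frac{- (21 + 5) + \left(-37 - \left(21 + 5\right)^{2}\right) \left(2 + \left(21 + 5\right)\right)}{2 + \left(21 + 5\right)} = 1907 + \frac{\left(-1\right) 26 + \left(-37 - 26^{2}\right) \left(2 + 26\right)}{2 + 26} = 1907 + \frac{-26 + \left(-37 - 676\right) 28}{28} = 1907 + \frac{-26 - 19964}{28} = 1907 + \frac{1}{28} \left(-19990\right) = 1907 - \frac{9995}{14} = \frac{16703}{14}$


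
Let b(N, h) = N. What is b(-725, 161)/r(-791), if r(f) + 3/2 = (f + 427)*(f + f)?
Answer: -1450/1151693 ≈ -0.0012590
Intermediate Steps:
r(f) = -3/2 + 2*f*(427 + f) (r(f) = -3/2 + (f + 427)*(f + f) = -3/2 + (427 + f)*(2*f) = -3/2 + 2*f*(427 + f))
b(-725, 161)/r(-791) = -725/(-3/2 + 2*(-791)**2 + 854*(-791)) = -725/(-3/2 + 2*625681 - 675514) = -725/(-3/2 + 1251362 - 675514) = -725/1151693/2 = -725*2/1151693 = -1450/1151693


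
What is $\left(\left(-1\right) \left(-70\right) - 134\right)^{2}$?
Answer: $4096$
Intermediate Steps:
$\left(\left(-1\right) \left(-70\right) - 134\right)^{2} = \left(70 - 134\right)^{2} = \left(-64\right)^{2} = 4096$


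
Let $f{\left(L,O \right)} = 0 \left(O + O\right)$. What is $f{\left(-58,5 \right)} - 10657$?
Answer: $-10657$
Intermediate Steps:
$f{\left(L,O \right)} = 0$ ($f{\left(L,O \right)} = 0 \cdot 2 O = 0$)
$f{\left(-58,5 \right)} - 10657 = 0 - 10657 = -10657$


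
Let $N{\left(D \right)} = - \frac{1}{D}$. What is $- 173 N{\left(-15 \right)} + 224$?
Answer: $\frac{3187}{15} \approx 212.47$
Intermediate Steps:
$- 173 N{\left(-15 \right)} + 224 = - 173 \left(- \frac{1}{-15}\right) + 224 = - 173 \left(\left(-1\right) \left(- \frac{1}{15}\right)\right) + 224 = \left(-173\right) \frac{1}{15} + 224 = - \frac{173}{15} + 224 = \frac{3187}{15}$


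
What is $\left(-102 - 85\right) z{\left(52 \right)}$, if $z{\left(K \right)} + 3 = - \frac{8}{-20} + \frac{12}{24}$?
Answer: $\frac{3927}{10} \approx 392.7$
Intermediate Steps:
$z{\left(K \right)} = - \frac{21}{10}$ ($z{\left(K \right)} = -3 + \left(- \frac{8}{-20} + \frac{12}{24}\right) = -3 + \left(\left(-8\right) \left(- \frac{1}{20}\right) + 12 \cdot \frac{1}{24}\right) = -3 + \left(\frac{2}{5} + \frac{1}{2}\right) = -3 + \frac{9}{10} = - \frac{21}{10}$)
$\left(-102 - 85\right) z{\left(52 \right)} = \left(-102 - 85\right) \left(- \frac{21}{10}\right) = \left(-187\right) \left(- \frac{21}{10}\right) = \frac{3927}{10}$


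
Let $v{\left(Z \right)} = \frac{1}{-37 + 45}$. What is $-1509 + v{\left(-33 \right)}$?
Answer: $- \frac{12071}{8} \approx -1508.9$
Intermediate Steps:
$v{\left(Z \right)} = \frac{1}{8}$
$-1509 + v{\left(-33 \right)} = -1509 + \frac{1}{8} = - \frac{12071}{8}$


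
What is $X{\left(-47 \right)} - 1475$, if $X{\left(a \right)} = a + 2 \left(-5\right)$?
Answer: $-1532$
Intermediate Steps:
$X{\left(a \right)} = -10 + a$ ($X{\left(a \right)} = a - 10 = -10 + a$)
$X{\left(-47 \right)} - 1475 = \left(-10 - 47\right) - 1475 = -57 - 1475 = -1532$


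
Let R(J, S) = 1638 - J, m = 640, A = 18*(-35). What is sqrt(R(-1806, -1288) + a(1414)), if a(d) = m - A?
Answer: sqrt(4714) ≈ 68.659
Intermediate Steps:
A = -630
a(d) = 1270 (a(d) = 640 - 1*(-630) = 640 + 630 = 1270)
sqrt(R(-1806, -1288) + a(1414)) = sqrt((1638 - 1*(-1806)) + 1270) = sqrt((1638 + 1806) + 1270) = sqrt(3444 + 1270) = sqrt(4714)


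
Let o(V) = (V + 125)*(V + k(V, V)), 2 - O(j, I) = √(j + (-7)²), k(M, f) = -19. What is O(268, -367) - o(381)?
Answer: -183170 - √317 ≈ -1.8319e+5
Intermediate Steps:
O(j, I) = 2 - √(49 + j) (O(j, I) = 2 - √(j + (-7)²) = 2 - √(j + 49) = 2 - √(49 + j))
o(V) = (-19 + V)*(125 + V) (o(V) = (V + 125)*(V - 19) = (125 + V)*(-19 + V) = (-19 + V)*(125 + V))
O(268, -367) - o(381) = (2 - √(49 + 268)) - (-2375 + 381² + 106*381) = (2 - √317) - (-2375 + 145161 + 40386) = (2 - √317) - 1*183172 = (2 - √317) - 183172 = -183170 - √317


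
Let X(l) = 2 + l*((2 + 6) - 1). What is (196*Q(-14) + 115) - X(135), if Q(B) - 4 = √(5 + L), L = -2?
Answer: -48 + 196*√3 ≈ 291.48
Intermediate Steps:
Q(B) = 4 + √3 (Q(B) = 4 + √(5 - 2) = 4 + √3)
X(l) = 2 + 7*l (X(l) = 2 + l*(8 - 1) = 2 + l*7 = 2 + 7*l)
(196*Q(-14) + 115) - X(135) = (196*(4 + √3) + 115) - (2 + 7*135) = ((784 + 196*√3) + 115) - (2 + 945) = (899 + 196*√3) - 1*947 = (899 + 196*√3) - 947 = -48 + 196*√3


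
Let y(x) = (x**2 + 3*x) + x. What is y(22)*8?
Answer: 4576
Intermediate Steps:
y(x) = x**2 + 4*x
y(22)*8 = (22*(4 + 22))*8 = (22*26)*8 = 572*8 = 4576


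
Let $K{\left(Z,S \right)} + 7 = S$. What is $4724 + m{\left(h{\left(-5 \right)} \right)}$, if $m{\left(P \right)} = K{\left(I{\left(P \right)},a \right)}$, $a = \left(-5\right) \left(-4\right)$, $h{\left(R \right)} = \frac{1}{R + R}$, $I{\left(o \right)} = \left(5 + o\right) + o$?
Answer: $4737$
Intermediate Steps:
$I{\left(o \right)} = 5 + 2 o$
$h{\left(R \right)} = \frac{1}{2 R}$
$a = 20$
$K{\left(Z,S \right)} = -7 + S$
$m{\left(P \right)} = 13$ ($m{\left(P \right)} = -7 + 20 = 13$)
$4724 + m{\left(h{\left(-5 \right)} \right)} = 4724 + 13 = 4737$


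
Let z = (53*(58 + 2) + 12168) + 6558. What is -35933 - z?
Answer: -57839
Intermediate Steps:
z = 21906 (z = (53*60 + 12168) + 6558 = (3180 + 12168) + 6558 = 15348 + 6558 = 21906)
-35933 - z = -35933 - 1*21906 = -35933 - 21906 = -57839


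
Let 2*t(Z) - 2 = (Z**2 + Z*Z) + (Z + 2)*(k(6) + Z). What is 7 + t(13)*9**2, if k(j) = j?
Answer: 50639/2 ≈ 25320.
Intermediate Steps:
t(Z) = 1 + Z**2 + (2 + Z)*(6 + Z)/2 (t(Z) = 1 + ((Z**2 + Z*Z) + (Z + 2)*(6 + Z))/2 = 1 + ((Z**2 + Z**2) + (2 + Z)*(6 + Z))/2 = 1 + (2*Z**2 + (2 + Z)*(6 + Z))/2 = 1 + (Z**2 + (2 + Z)*(6 + Z)/2) = 1 + Z**2 + (2 + Z)*(6 + Z)/2)
7 + t(13)*9**2 = 7 + (7 + 4*13 + (3/2)*13**2)*9**2 = 7 + (7 + 52 + (3/2)*169)*81 = 7 + (7 + 52 + 507/2)*81 = 7 + (625/2)*81 = 7 + 50625/2 = 50639/2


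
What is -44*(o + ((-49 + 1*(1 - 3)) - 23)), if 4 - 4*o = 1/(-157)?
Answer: 504273/157 ≈ 3211.9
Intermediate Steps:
o = 629/628 (o = 1 - 1/4/(-157) = 1 - 1/4*(-1/157) = 1 + 1/628 = 629/628 ≈ 1.0016)
-44*(o + ((-49 + 1*(1 - 3)) - 23)) = -44*(629/628 + ((-49 + 1*(1 - 3)) - 23)) = -44*(629/628 + ((-49 + 1*(-2)) - 23)) = -44*(629/628 + ((-49 - 2) - 23)) = -44*(629/628 + (-51 - 23)) = -44*(629/628 - 74) = -44*(-45843/628) = 504273/157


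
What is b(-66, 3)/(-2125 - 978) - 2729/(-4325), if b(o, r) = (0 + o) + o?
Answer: 9038987/13420475 ≈ 0.67352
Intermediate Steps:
b(o, r) = 2*o (b(o, r) = o + o = 2*o)
b(-66, 3)/(-2125 - 978) - 2729/(-4325) = (2*(-66))/(-2125 - 978) - 2729/(-4325) = -132/(-3103) - 2729*(-1/4325) = -132*(-1/3103) + 2729/4325 = 132/3103 + 2729/4325 = 9038987/13420475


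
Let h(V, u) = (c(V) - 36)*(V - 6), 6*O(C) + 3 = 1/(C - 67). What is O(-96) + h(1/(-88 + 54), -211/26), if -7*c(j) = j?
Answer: 856816375/3956988 ≈ 216.53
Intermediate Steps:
c(j) = -j/7
O(C) = -½ + 1/(6*(-67 + C)) (O(C) = -½ + 1/(6*(C - 67)) = -½ + 1/(6*(-67 + C)))
h(V, u) = (-36 - V/7)*(-6 + V) (h(V, u) = (-V/7 - 36)*(V - 6) = (-36 - V/7)*(-6 + V))
O(-96) + h(1/(-88 + 54), -211/26) = (202 - 3*(-96))/(6*(-67 - 96)) + (216 - 246/(7*(-88 + 54)) - 1/(7*(-88 + 54)²)) = (⅙)*(202 + 288)/(-163) + (216 - 246/7/(-34) - (1/(-34))²/7) = (⅙)*(-1/163)*490 + (216 - 246/7*(-1/34) - (-1/34)²/7) = -245/489 + (216 + 123/119 - ⅐*1/1156) = -245/489 + (216 + 123/119 - 1/8092) = -245/489 + 1756235/8092 = 856816375/3956988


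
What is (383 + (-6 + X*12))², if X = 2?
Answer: 160801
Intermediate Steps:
(383 + (-6 + X*12))² = (383 + (-6 + 2*12))² = (383 + (-6 + 24))² = (383 + 18)² = 401² = 160801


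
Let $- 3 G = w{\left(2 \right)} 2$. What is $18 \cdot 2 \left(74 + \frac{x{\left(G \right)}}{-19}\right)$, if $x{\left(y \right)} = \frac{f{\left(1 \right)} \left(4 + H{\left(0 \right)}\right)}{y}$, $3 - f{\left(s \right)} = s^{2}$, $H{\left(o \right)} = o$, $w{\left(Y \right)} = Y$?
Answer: $\frac{50832}{19} \approx 2675.4$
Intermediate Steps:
$f{\left(s \right)} = 3 - s^{2}$
$G = - \frac{4}{3}$ ($G = - \frac{2 \cdot 2}{3} = \left(- \frac{1}{3}\right) 4 = - \frac{4}{3} \approx -1.3333$)
$x{\left(y \right)} = \frac{8}{y}$ ($x{\left(y \right)} = \frac{\left(3 - 1^{2}\right) \left(4 + 0\right)}{y} = \frac{\left(3 - 1\right) 4}{y} = \frac{2 \cdot 4}{y} = \frac{8}{y}$)
$18 \cdot 2 \left(74 + \frac{x{\left(G \right)}}{-19}\right) = 18 \cdot 2 \left(74 + \frac{8 \frac{1}{- \frac{4}{3}}}{-19}\right) = 36 \left(74 + 8 \left(- \frac{3}{4}\right) \left(- \frac{1}{19}\right)\right) = 36 \left(74 - - \frac{6}{19}\right) = 36 \left(74 + \frac{6}{19}\right) = 36 \cdot \frac{1412}{19} = \frac{50832}{19}$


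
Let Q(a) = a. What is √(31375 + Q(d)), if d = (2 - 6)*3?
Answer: √31363 ≈ 177.10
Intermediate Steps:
d = -12 (d = -4*3 = -12)
√(31375 + Q(d)) = √(31375 - 12) = √31363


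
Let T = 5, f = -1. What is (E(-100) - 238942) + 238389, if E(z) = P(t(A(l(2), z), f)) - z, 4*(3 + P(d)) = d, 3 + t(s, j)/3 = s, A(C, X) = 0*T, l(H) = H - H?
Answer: -1833/4 ≈ -458.25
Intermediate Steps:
l(H) = 0
A(C, X) = 0 (A(C, X) = 0*5 = 0)
t(s, j) = -9 + 3*s
P(d) = -3 + d/4
E(z) = -21/4 - z (E(z) = (-3 + (-9 + 3*0)/4) - z = (-3 + (-9 + 0)/4) - z = (-3 + (¼)*(-9)) - z = (-3 - 9/4) - z = -21/4 - z)
(E(-100) - 238942) + 238389 = ((-21/4 - 1*(-100)) - 238942) + 238389 = ((-21/4 + 100) - 238942) + 238389 = (379/4 - 238942) + 238389 = -955389/4 + 238389 = -1833/4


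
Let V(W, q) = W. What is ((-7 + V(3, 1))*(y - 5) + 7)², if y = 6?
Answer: 9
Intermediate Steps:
((-7 + V(3, 1))*(y - 5) + 7)² = ((-7 + 3)*(6 - 5) + 7)² = (-4*1 + 7)² = (-4 + 7)² = 3² = 9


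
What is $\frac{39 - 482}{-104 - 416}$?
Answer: $\frac{443}{520} \approx 0.85192$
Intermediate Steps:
$\frac{39 - 482}{-104 - 416} = - \frac{443}{-520} = \left(-443\right) \left(- \frac{1}{520}\right) = \frac{443}{520}$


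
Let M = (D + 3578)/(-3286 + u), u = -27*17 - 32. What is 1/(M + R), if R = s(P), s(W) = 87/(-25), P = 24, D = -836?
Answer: -31475/132383 ≈ -0.23776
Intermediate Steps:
s(W) = -87/25 (s(W) = 87*(-1/25) = -87/25)
u = -491 (u = -459 - 32 = -491)
M = -914/1259 (M = (-836 + 3578)/(-3286 - 491) = 2742/(-3777) = 2742*(-1/3777) = -914/1259 ≈ -0.72597)
R = -87/25 ≈ -3.4800
1/(M + R) = 1/(-914/1259 - 87/25) = 1/(-132383/31475) = -31475/132383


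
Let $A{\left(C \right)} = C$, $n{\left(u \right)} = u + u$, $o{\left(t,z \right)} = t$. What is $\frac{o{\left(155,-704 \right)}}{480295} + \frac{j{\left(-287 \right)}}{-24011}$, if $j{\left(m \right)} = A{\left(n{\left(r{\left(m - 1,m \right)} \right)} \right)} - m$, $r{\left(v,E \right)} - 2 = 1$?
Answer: $- \frac{27400946}{2306472649} \approx -0.01188$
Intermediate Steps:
$r{\left(v,E \right)} = 3$ ($r{\left(v,E \right)} = 2 + 1 = 3$)
$n{\left(u \right)} = 2 u$
$j{\left(m \right)} = 6 - m$ ($j{\left(m \right)} = 2 \cdot 3 - m = 6 - m$)
$\frac{o{\left(155,-704 \right)}}{480295} + \frac{j{\left(-287 \right)}}{-24011} = \frac{155}{480295} + \frac{6 - -287}{-24011} = 155 \cdot \frac{1}{480295} + \left(6 + 287\right) \left(- \frac{1}{24011}\right) = \frac{31}{96059} + 293 \left(- \frac{1}{24011}\right) = \frac{31}{96059} - \frac{293}{24011} = - \frac{27400946}{2306472649}$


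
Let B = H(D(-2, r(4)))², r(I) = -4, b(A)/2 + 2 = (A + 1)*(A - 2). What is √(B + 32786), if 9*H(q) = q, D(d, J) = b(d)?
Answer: √2655682/9 ≈ 181.07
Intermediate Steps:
b(A) = -4 + 2*(1 + A)*(-2 + A) (b(A) = -4 + 2*((A + 1)*(A - 2)) = -4 + 2*((1 + A)*(-2 + A)) = -4 + 2*(1 + A)*(-2 + A))
D(d, J) = -8 - 2*d + 2*d²
H(q) = q/9
B = 16/81 (B = ((-8 - 2*(-2) + 2*(-2)²)/9)² = ((-8 + 4 + 2*4)/9)² = ((-8 + 4 + 8)/9)² = ((⅑)*4)² = (4/9)² = 16/81 ≈ 0.19753)
√(B + 32786) = √(16/81 + 32786) = √(2655682/81) = √2655682/9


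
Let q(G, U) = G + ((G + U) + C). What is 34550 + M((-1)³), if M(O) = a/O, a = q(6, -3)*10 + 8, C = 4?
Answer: 34412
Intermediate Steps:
q(G, U) = 4 + U + 2*G (q(G, U) = G + ((G + U) + 4) = G + (4 + G + U) = 4 + U + 2*G)
a = 138 (a = (4 - 3 + 2*6)*10 + 8 = (4 - 3 + 12)*10 + 8 = 13*10 + 8 = 130 + 8 = 138)
M(O) = 138/O
34550 + M((-1)³) = 34550 + 138/((-1)³) = 34550 + 138/(-1) = 34550 + 138*(-1) = 34550 - 138 = 34412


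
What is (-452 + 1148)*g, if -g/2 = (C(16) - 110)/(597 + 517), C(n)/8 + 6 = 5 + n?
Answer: -6960/557 ≈ -12.496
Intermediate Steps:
C(n) = -8 + 8*n (C(n) = -48 + 8*(5 + n) = -48 + (40 + 8*n) = -8 + 8*n)
g = -10/557 (g = -2*((-8 + 8*16) - 110)/(597 + 517) = -2*((-8 + 128) - 110)/1114 = -2*(120 - 110)/1114 = -20/1114 = -2*5/557 = -10/557 ≈ -0.017953)
(-452 + 1148)*g = (-452 + 1148)*(-10/557) = 696*(-10/557) = -6960/557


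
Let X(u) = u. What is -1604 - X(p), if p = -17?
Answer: -1587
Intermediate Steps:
-1604 - X(p) = -1604 - 1*(-17) = -1604 + 17 = -1587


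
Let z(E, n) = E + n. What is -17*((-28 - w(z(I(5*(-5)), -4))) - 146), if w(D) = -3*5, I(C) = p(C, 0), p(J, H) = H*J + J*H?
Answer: 2703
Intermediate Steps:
p(J, H) = 2*H*J (p(J, H) = H*J + H*J = 2*H*J)
I(C) = 0 (I(C) = 2*0*C = 0)
w(D) = -15
-17*((-28 - w(z(I(5*(-5)), -4))) - 146) = -17*((-28 - 1*(-15)) - 146) = -17*((-28 + 15) - 146) = -17*(-13 - 146) = -17*(-159) = 2703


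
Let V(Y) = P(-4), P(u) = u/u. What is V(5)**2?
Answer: 1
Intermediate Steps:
P(u) = 1
V(Y) = 1
V(5)**2 = 1**2 = 1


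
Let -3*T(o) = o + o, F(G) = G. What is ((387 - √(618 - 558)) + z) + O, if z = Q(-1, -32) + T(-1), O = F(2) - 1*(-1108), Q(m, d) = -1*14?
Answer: 4451/3 - 2*√15 ≈ 1475.9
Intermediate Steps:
Q(m, d) = -14
T(o) = -2*o/3 (T(o) = -(o + o)/3 = -2*o/3)
O = 1110 (O = 2 - 1*(-1108) = 2 + 1108 = 1110)
z = -40/3 (z = -14 - ⅔*(-1) = -14 + ⅔ = -40/3 ≈ -13.333)
((387 - √(618 - 558)) + z) + O = ((387 - √(618 - 558)) - 40/3) + 1110 = ((387 - √60) - 40/3) + 1110 = ((387 - 2*√15) - 40/3) + 1110 = (1121/3 - 2*√15) + 1110 = 4451/3 - 2*√15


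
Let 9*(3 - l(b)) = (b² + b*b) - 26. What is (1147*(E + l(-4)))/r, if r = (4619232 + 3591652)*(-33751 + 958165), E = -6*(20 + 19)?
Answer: -797165/22770768365928 ≈ -3.5008e-8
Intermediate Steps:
E = -234 (E = -6*39 = -234)
l(b) = 53/9 - 2*b²/9 (l(b) = 3 - ((b² + b*b) - 26)/9 = 3 - ((b² + b²) - 26)/9 = 3 - (2*b² - 26)/9 = 3 - (-26 + 2*b²)/9 = 3 + (26/9 - 2*b²/9) = 53/9 - 2*b²/9)
r = 7590256121976 (r = 8210884*924414 = 7590256121976)
(1147*(E + l(-4)))/r = (1147*(-234 + (53/9 - 2/9*(-4)²)))/7590256121976 = (1147*(-234 + (53/9 - 2/9*16)))*(1/7590256121976) = (1147*(-234 + (53/9 - 32/9)))*(1/7590256121976) = (1147*(-234 + 7/3))*(1/7590256121976) = (1147*(-695/3))*(1/7590256121976) = -797165/3*1/7590256121976 = -797165/22770768365928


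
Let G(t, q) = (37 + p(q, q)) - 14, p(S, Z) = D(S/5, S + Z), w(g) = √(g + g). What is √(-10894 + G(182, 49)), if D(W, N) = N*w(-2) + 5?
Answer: √(-10866 + 196*I) ≈ 0.9401 + 104.24*I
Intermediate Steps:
w(g) = √2*√g (w(g) = √(2*g) = √2*√g)
D(W, N) = 5 + 2*I*N (D(W, N) = N*(√2*√(-2)) + 5 = N*(√2*(I*√2)) + 5 = N*(2*I) + 5 = 2*I*N + 5 = 5 + 2*I*N)
p(S, Z) = 5 + 2*I*(S + Z)
G(t, q) = 28 + 4*I*q (G(t, q) = (37 + (5 + 2*I*(q + q))) - 14 = (37 + (5 + 2*I*(2*q))) - 14 = (37 + (5 + 4*I*q)) - 14 = (42 + 4*I*q) - 14 = 28 + 4*I*q)
√(-10894 + G(182, 49)) = √(-10894 + (28 + 4*I*49)) = √(-10894 + (28 + 196*I)) = √(-10866 + 196*I)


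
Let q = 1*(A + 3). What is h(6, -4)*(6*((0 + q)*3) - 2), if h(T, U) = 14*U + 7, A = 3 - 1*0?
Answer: -5194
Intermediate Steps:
A = 3 (A = 3 + 0 = 3)
h(T, U) = 7 + 14*U
q = 6 (q = 1*(3 + 3) = 1*6 = 6)
h(6, -4)*(6*((0 + q)*3) - 2) = (7 + 14*(-4))*(6*((0 + 6)*3) - 2) = (7 - 56)*(6*(6*3) - 2) = -49*(6*18 - 2) = -49*(108 - 2) = -49*106 = -5194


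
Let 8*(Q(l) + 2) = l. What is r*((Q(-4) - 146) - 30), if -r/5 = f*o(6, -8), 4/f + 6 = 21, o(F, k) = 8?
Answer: 1904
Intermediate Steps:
f = 4/15 (f = 4/(-6 + 21) = 4/15 ≈ 0.26667)
Q(l) = -2 + l/8
r = -32/3 (r = -4*8/3 = -5*32/15 = -32/3 ≈ -10.667)
r*((Q(-4) - 146) - 30) = -32*(((-2 + (1/8)*(-4)) - 146) - 30)/3 = -32*(((-2 - 1/2) - 146) - 30)/3 = -32*((-5/2 - 146) - 30)/3 = -32*(-297/2 - 30)/3 = -32/3*(-357/2) = 1904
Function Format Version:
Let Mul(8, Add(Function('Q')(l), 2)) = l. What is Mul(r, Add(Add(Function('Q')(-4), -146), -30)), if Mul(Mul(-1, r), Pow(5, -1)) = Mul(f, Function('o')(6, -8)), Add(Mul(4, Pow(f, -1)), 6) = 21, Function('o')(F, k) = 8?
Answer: 1904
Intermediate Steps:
f = Rational(4, 15) (f = Mul(4, Pow(Add(-6, 21), -1)) = Mul(4, Pow(15, -1)) = Mul(4, Rational(1, 15)) = Rational(4, 15) ≈ 0.26667)
Function('Q')(l) = Add(-2, Mul(Rational(1, 8), l))
r = Rational(-32, 3) (r = Mul(-5, Mul(Rational(4, 15), 8)) = Mul(-5, Rational(32, 15)) = Rational(-32, 3) ≈ -10.667)
Mul(r, Add(Add(Function('Q')(-4), -146), -30)) = Mul(Rational(-32, 3), Add(Add(Add(-2, Mul(Rational(1, 8), -4)), -146), -30)) = Mul(Rational(-32, 3), Add(Add(Add(-2, Rational(-1, 2)), -146), -30)) = Mul(Rational(-32, 3), Add(Add(Rational(-5, 2), -146), -30)) = Mul(Rational(-32, 3), Add(Rational(-297, 2), -30)) = Mul(Rational(-32, 3), Rational(-357, 2)) = 1904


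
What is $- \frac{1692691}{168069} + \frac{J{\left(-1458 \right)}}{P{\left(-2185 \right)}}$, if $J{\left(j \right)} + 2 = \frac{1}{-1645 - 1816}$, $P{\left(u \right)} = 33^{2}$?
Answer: $- \frac{17578416002}{1745060427} \approx -10.073$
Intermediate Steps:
$P{\left(u \right)} = 1089$
$J{\left(j \right)} = - \frac{6923}{3461}$ ($J{\left(j \right)} = -2 + \frac{1}{-1645 - 1816} = -2 + \frac{1}{-3461} = -2 - \frac{1}{3461} = - \frac{6923}{3461}$)
$- \frac{1692691}{168069} + \frac{J{\left(-1458 \right)}}{P{\left(-2185 \right)}} = - \frac{1692691}{168069} - \frac{6923}{3461 \cdot 1089} = \left(-1692691\right) \frac{1}{168069} - \frac{6923}{3769029} = - \frac{153881}{15279} - \frac{6923}{3769029} = - \frac{17578416002}{1745060427}$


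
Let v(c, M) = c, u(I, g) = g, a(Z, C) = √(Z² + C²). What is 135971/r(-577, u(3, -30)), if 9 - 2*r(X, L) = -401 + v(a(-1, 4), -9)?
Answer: 111496220/168083 + 271942*√17/168083 ≈ 670.01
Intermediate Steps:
a(Z, C) = √(C² + Z²)
r(X, L) = 205 - √17/2 (r(X, L) = 9/2 - (-401 + √(4² + (-1)²))/2 = 9/2 - (-401 + √(16 + 1))/2 = 9/2 - (-401 + √17)/2 = 9/2 + (401/2 - √17/2) = 205 - √17/2)
135971/r(-577, u(3, -30)) = 135971/(205 - √17/2)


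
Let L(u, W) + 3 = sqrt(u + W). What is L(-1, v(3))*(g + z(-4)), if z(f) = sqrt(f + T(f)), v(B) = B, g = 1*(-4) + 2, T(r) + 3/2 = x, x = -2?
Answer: (3 - sqrt(2))*(4 - I*sqrt(30))/2 ≈ 3.1716 - 4.3429*I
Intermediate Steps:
T(r) = -7/2 (T(r) = -3/2 - 2 = -7/2)
g = -2 (g = -4 + 2 = -2)
L(u, W) = -3 + sqrt(W + u) (L(u, W) = -3 + sqrt(u + W) = -3 + sqrt(W + u))
z(f) = sqrt(-7/2 + f) (z(f) = sqrt(f - 7/2) = sqrt(-7/2 + f))
L(-1, v(3))*(g + z(-4)) = (-3 + sqrt(3 - 1))*(-2 + sqrt(-14 + 4*(-4))/2) = (-3 + sqrt(2))*(-2 + sqrt(-14 - 16)/2) = (-3 + sqrt(2))*(-2 + sqrt(-30)/2) = (-3 + sqrt(2))*(-2 + (I*sqrt(30))/2) = (-3 + sqrt(2))*(-2 + I*sqrt(30)/2)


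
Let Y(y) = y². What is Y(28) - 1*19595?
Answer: -18811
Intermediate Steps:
Y(28) - 1*19595 = 28² - 1*19595 = 784 - 19595 = -18811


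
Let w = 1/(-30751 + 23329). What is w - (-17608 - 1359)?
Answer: 140773073/7422 ≈ 18967.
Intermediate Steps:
w = -1/7422 (w = 1/(-7422) = -1/7422 ≈ -0.00013473)
w - (-17608 - 1359) = -1/7422 - (-17608 - 1359) = -1/7422 - 1*(-18967) = -1/7422 + 18967 = 140773073/7422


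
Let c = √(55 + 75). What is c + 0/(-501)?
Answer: √130 ≈ 11.402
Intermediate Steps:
c = √130 ≈ 11.402
c + 0/(-501) = √130 + 0/(-501) = √130 + 0*(-1/501) = √130 + 0 = √130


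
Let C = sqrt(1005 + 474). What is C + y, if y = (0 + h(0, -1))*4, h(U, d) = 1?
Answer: 4 + sqrt(1479) ≈ 42.458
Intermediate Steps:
y = 4 (y = (0 + 1)*4 = 1*4 = 4)
C = sqrt(1479) ≈ 38.458
C + y = sqrt(1479) + 4 = 4 + sqrt(1479)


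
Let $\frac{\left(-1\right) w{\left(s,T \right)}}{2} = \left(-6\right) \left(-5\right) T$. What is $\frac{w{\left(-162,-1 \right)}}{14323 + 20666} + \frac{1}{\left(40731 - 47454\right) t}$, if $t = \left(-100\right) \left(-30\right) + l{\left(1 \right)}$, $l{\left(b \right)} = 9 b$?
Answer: $\frac{404578477}{235936740141} \approx 0.0017148$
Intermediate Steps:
$w{\left(s,T \right)} = - 60 T$ ($w{\left(s,T \right)} = - 2 \left(-6\right) \left(-5\right) T = - 2 \cdot 30 T = - 60 T$)
$t = 3009$ ($t = \left(-100\right) \left(-30\right) + 9 \cdot 1 = 3000 + 9 = 3009$)
$\frac{w{\left(-162,-1 \right)}}{14323 + 20666} + \frac{1}{\left(40731 - 47454\right) t} = \frac{\left(-60\right) \left(-1\right)}{14323 + 20666} + \frac{1}{\left(40731 - 47454\right) 3009} = \frac{60}{34989} + \frac{1}{-6723} \cdot \frac{1}{3009} = 60 \cdot \frac{1}{34989} - \frac{1}{20229507} = \frac{20}{11663} - \frac{1}{20229507} = \frac{404578477}{235936740141}$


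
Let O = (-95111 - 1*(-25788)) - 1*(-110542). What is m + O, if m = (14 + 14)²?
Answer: 42003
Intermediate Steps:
m = 784 (m = 28² = 784)
O = 41219 (O = (-95111 + 25788) + 110542 = -69323 + 110542 = 41219)
m + O = 784 + 41219 = 42003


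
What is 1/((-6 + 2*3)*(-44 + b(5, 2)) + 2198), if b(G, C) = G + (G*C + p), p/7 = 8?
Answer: 1/2198 ≈ 0.00045496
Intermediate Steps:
p = 56 (p = 7*8 = 56)
b(G, C) = 56 + G + C*G (b(G, C) = G + (G*C + 56) = G + (C*G + 56) = G + (56 + C*G) = 56 + G + C*G)
1/((-6 + 2*3)*(-44 + b(5, 2)) + 2198) = 1/((-6 + 2*3)*(-44 + (56 + 5 + 2*5)) + 2198) = 1/((-6 + 6)*(-44 + (56 + 5 + 10)) + 2198) = 1/(0*(-44 + 71) + 2198) = 1/(0*27 + 2198) = 1/(0 + 2198) = 1/2198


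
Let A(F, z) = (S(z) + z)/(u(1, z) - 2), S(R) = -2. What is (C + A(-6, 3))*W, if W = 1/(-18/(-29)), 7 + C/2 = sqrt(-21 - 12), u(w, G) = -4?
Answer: -2465/108 + 29*I*sqrt(33)/9 ≈ -22.824 + 18.51*I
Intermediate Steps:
A(F, z) = 1/3 - z/6 (A(F, z) = (-2 + z)/(-4 - 2) = (-2 + z)/(-6) = (-2 + z)*(-1/6) = 1/3 - z/6)
C = -14 + 2*I*sqrt(33) (C = -14 + 2*sqrt(-21 - 12) = -14 + 2*sqrt(-33) = -14 + 2*(I*sqrt(33)) = -14 + 2*I*sqrt(33) ≈ -14.0 + 11.489*I)
W = 29/18 (W = 1/(-18*(-1/29)) = 1/(18/29) = 29/18 ≈ 1.6111)
(C + A(-6, 3))*W = ((-14 + 2*I*sqrt(33)) + (1/3 - 1/6*3))*(29/18) = ((-14 + 2*I*sqrt(33)) + (1/3 - 1/2))*(29/18) = ((-14 + 2*I*sqrt(33)) - 1/6)*(29/18) = (-85/6 + 2*I*sqrt(33))*(29/18) = -2465/108 + 29*I*sqrt(33)/9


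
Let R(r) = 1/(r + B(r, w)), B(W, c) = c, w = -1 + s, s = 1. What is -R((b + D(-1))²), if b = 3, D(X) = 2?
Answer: -1/25 ≈ -0.040000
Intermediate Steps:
w = 0 (w = -1 + 1 = 0)
R(r) = 1/r (R(r) = 1/(r + 0) = 1/r)
-R((b + D(-1))²) = -1/((3 + 2)²) = -1/(5²) = -1/25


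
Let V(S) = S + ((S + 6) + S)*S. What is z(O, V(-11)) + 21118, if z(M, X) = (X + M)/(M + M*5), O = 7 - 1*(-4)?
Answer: 63362/3 ≈ 21121.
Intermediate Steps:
V(S) = S + S*(6 + 2*S) (V(S) = S + ((6 + S) + S)*S = S + (6 + 2*S)*S = S + S*(6 + 2*S))
O = 11 (O = 7 + 4 = 11)
z(M, X) = (M + X)/(6*M) (z(M, X) = (M + X)/(M + 5*M) = (M + X)/((6*M)) = (M + X)*(1/(6*M)) = (M + X)/(6*M))
z(O, V(-11)) + 21118 = (⅙)*(11 - 11*(7 + 2*(-11)))/11 + 21118 = (⅙)*(1/11)*(11 - 11*(7 - 22)) + 21118 = (⅙)*(1/11)*(11 - 11*(-15)) + 21118 = (⅙)*(1/11)*(11 + 165) + 21118 = (⅙)*(1/11)*176 + 21118 = 8/3 + 21118 = 63362/3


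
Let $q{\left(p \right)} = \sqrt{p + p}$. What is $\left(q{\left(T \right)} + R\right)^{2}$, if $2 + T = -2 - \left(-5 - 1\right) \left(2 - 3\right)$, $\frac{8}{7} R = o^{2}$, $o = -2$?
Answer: $- \frac{31}{4} + 14 i \sqrt{5} \approx -7.75 + 31.305 i$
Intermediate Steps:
$R = \frac{7}{2}$ ($R = \frac{7 \left(-2\right)^{2}}{8} = \frac{7}{8} \cdot 4 = \frac{7}{2} \approx 3.5$)
$T = -10$ ($T = -2 - \left(2 + \left(-5 - 1\right) \left(2 - 3\right)\right) = -2 - \left(2 - -6\right) = -2 - 8 = -10$)
$q{\left(p \right)} = \sqrt{2} \sqrt{p}$ ($q{\left(p \right)} = \sqrt{2 p} = \sqrt{2} \sqrt{p}$)
$\left(q{\left(T \right)} + R\right)^{2} = \left(\sqrt{2} \sqrt{-10} + \frac{7}{2}\right)^{2} = \left(\sqrt{2} i \sqrt{10} + \frac{7}{2}\right)^{2} = \left(2 i \sqrt{5} + \frac{7}{2}\right)^{2} = \left(\frac{7}{2} + 2 i \sqrt{5}\right)^{2}$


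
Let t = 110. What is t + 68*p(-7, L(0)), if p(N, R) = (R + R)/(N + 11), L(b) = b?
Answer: 110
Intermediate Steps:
p(N, R) = 2*R/(11 + N) (p(N, R) = (2*R)/(11 + N) = 2*R/(11 + N))
t + 68*p(-7, L(0)) = 110 + 68*(2*0/(11 - 7)) = 110 + 68*(2*0/4) = 110 + 68*(2*0*(1/4)) = 110 + 68*0 = 110 + 0 = 110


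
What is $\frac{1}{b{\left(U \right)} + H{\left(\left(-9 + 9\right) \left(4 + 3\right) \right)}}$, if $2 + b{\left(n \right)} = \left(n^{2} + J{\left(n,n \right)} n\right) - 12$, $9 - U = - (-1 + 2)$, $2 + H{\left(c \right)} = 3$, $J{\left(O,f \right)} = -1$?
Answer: $\frac{1}{77} \approx 0.012987$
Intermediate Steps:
$H{\left(c \right)} = 1$ ($H{\left(c \right)} = -2 + 3 = 1$)
$U = 10$ ($U = 9 - - (-1 + 2) = 9 - \left(-1\right) 1 = 9 - -1 = 9 + 1 = 10$)
$b{\left(n \right)} = -14 + n^{2} - n$ ($b{\left(n \right)} = -2 - \left(12 + n - n^{2}\right) = -14 + n^{2} - n$)
$\frac{1}{b{\left(U \right)} + H{\left(\left(-9 + 9\right) \left(4 + 3\right) \right)}} = \frac{1}{\left(-14 + 10^{2} - 10\right) + 1} = \frac{1}{\left(-14 + 100 - 10\right) + 1} = \frac{1}{76 + 1} = \frac{1}{77}$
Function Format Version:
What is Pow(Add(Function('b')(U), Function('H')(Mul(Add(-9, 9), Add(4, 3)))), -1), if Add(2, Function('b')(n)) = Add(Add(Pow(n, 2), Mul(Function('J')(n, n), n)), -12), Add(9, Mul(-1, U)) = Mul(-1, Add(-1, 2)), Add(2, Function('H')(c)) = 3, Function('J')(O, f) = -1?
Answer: Rational(1, 77) ≈ 0.012987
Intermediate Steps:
Function('H')(c) = 1 (Function('H')(c) = Add(-2, 3) = 1)
U = 10 (U = Add(9, Mul(-1, Mul(-1, Add(-1, 2)))) = Add(9, Mul(-1, Mul(-1, 1))) = Add(9, Mul(-1, -1)) = Add(9, 1) = 10)
Function('b')(n) = Add(-14, Pow(n, 2), Mul(-1, n)) (Function('b')(n) = Add(-2, Add(Add(Pow(n, 2), Mul(-1, n)), -12)) = Add(-2, Add(-12, Pow(n, 2), Mul(-1, n))) = Add(-14, Pow(n, 2), Mul(-1, n)))
Pow(Add(Function('b')(U), Function('H')(Mul(Add(-9, 9), Add(4, 3)))), -1) = Pow(Add(Add(-14, Pow(10, 2), Mul(-1, 10)), 1), -1) = Pow(Add(Add(-14, 100, -10), 1), -1) = Pow(Add(76, 1), -1) = Pow(77, -1) = Rational(1, 77)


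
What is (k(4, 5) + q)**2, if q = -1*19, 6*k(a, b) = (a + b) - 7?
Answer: 3136/9 ≈ 348.44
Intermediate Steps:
k(a, b) = -7/6 + a/6 + b/6 (k(a, b) = ((a + b) - 7)/6 = (-7 + a + b)/6 = -7/6 + a/6 + b/6)
q = -19
(k(4, 5) + q)**2 = ((-7/6 + (1/6)*4 + (1/6)*5) - 19)**2 = ((-7/6 + 2/3 + 5/6) - 19)**2 = (1/3 - 19)**2 = (-56/3)**2 = 3136/9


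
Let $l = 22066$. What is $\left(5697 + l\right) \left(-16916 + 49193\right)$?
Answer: $896106351$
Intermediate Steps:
$\left(5697 + l\right) \left(-16916 + 49193\right) = \left(5697 + 22066\right) \left(-16916 + 49193\right) = 27763 \cdot 32277 = 896106351$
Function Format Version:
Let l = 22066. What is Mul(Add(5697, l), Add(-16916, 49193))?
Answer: 896106351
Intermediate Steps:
Mul(Add(5697, l), Add(-16916, 49193)) = Mul(Add(5697, 22066), Add(-16916, 49193)) = Mul(27763, 32277) = 896106351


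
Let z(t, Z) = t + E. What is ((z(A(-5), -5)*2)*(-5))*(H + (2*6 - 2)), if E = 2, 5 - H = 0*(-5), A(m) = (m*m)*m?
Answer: 18450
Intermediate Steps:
A(m) = m³ (A(m) = m²*m = m³)
H = 5 (H = 5 - 0*(-5) = 5 - 1*0 = 5 + 0 = 5)
z(t, Z) = 2 + t (z(t, Z) = t + 2 = 2 + t)
((z(A(-5), -5)*2)*(-5))*(H + (2*6 - 2)) = (((2 + (-5)³)*2)*(-5))*(5 + (2*6 - 2)) = (((2 - 125)*2)*(-5))*(5 + (12 - 2)) = (-123*2*(-5))*(5 + 10) = -246*(-5)*15 = 1230*15 = 18450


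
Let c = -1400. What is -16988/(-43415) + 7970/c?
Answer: -6444687/1215620 ≈ -5.3016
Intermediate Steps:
-16988/(-43415) + 7970/c = -16988/(-43415) + 7970/(-1400) = -16988*(-1/43415) + 7970*(-1/1400) = 16988/43415 - 797/140 = -6444687/1215620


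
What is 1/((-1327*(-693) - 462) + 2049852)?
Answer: 1/2969001 ≈ 3.3681e-7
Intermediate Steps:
1/((-1327*(-693) - 462) + 2049852) = 1/((919611 - 462) + 2049852) = 1/(919149 + 2049852) = 1/2969001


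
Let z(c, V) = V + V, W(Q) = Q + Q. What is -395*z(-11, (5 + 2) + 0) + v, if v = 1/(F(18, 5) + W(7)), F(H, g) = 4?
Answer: -99539/18 ≈ -5529.9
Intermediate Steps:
W(Q) = 2*Q
z(c, V) = 2*V
v = 1/18 (v = 1/(4 + 2*7) = 1/(4 + 14) = 1/18 ≈ 0.055556)
-395*z(-11, (5 + 2) + 0) + v = -790*((5 + 2) + 0) + 1/18 = -790*(7 + 0) + 1/18 = -790*7 + 1/18 = -395*14 + 1/18 = -5530 + 1/18 = -99539/18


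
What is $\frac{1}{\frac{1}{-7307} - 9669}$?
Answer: $- \frac{7307}{70651384} \approx -0.00010342$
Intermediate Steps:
$\frac{1}{\frac{1}{-7307} - 9669} = \frac{1}{- \frac{1}{7307} - 9669} = \frac{1}{- \frac{70651384}{7307}} = - \frac{7307}{70651384}$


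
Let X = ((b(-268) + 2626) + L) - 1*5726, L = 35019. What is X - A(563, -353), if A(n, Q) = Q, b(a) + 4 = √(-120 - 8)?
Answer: 32268 + 8*I*√2 ≈ 32268.0 + 11.314*I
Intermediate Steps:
b(a) = -4 + 8*I*√2 (b(a) = -4 + √(-120 - 8) = -4 + √(-128) = -4 + 8*I*√2)
X = 31915 + 8*I*√2 (X = (((-4 + 8*I*√2) + 2626) + 35019) - 1*5726 = ((2622 + 8*I*√2) + 35019) - 5726 = (37641 + 8*I*√2) - 5726 = 31915 + 8*I*√2 ≈ 31915.0 + 11.314*I)
X - A(563, -353) = (31915 + 8*I*√2) - 1*(-353) = (31915 + 8*I*√2) + 353 = 32268 + 8*I*√2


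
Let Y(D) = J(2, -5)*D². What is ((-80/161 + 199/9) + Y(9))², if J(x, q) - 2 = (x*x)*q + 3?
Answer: 2990187974656/2099601 ≈ 1.4242e+6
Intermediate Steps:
J(x, q) = 5 + q*x² (J(x, q) = 2 + ((x*x)*q + 3) = 2 + (x²*q + 3) = 2 + (q*x² + 3) = 2 + (3 + q*x²) = 5 + q*x²)
Y(D) = -15*D² (Y(D) = (5 - 5*2²)*D² = (5 - 5*4)*D² = (5 - 20)*D² = -15*D²)
((-80/161 + 199/9) + Y(9))² = ((-80/161 + 199/9) - 15*9²)² = ((-80*1/161 + 199*(⅑)) - 15*81)² = ((-80/161 + 199/9) - 1215)² = (31319/1449 - 1215)² = (-1729216/1449)² = 2990187974656/2099601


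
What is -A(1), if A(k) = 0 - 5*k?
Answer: 5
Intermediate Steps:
A(k) = -5*k
-A(1) = -(-5) = -1*(-5) = 5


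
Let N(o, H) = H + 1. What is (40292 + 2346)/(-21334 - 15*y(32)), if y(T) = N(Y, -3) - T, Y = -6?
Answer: -21319/10412 ≈ -2.0475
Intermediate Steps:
N(o, H) = 1 + H
y(T) = -2 - T (y(T) = (1 - 3) - T = -2 - T)
(40292 + 2346)/(-21334 - 15*y(32)) = (40292 + 2346)/(-21334 - 15*(-2 - 1*32)) = 42638/(-21334 - 15*(-2 - 32)) = 42638/(-21334 - 15*(-34)) = 42638/(-21334 + 510) = 42638/(-20824) = 42638*(-1/20824) = -21319/10412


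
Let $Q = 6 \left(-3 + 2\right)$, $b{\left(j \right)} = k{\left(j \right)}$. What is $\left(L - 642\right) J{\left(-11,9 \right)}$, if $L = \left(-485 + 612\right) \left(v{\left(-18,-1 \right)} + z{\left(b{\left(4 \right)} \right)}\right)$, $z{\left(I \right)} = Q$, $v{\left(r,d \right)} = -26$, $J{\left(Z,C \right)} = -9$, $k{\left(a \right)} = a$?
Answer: $42354$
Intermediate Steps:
$b{\left(j \right)} = j$
$Q = -6$ ($Q = 6 \left(-1\right) = -6$)
$z{\left(I \right)} = -6$
$L = -4064$ ($L = \left(-485 + 612\right) \left(-26 - 6\right) = 127 \left(-32\right) = -4064$)
$\left(L - 642\right) J{\left(-11,9 \right)} = \left(-4064 - 642\right) \left(-9\right) = \left(-4706\right) \left(-9\right) = 42354$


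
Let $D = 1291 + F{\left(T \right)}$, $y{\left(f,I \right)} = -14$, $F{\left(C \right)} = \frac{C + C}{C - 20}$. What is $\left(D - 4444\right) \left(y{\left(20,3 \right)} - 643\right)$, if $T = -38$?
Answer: $\frac{60049143}{29} \approx 2.0707 \cdot 10^{6}$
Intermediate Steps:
$F{\left(C \right)} = \frac{2 C}{-20 + C}$
$D = \frac{37477}{29}$ ($D = 1291 + 2 \left(-38\right) \frac{1}{-20 - 38} = 1291 + 2 \left(-38\right) \frac{1}{-58} = 1291 + 2 \left(-38\right) \left(- \frac{1}{58}\right) = 1291 + \frac{38}{29} = \frac{37477}{29} \approx 1292.3$)
$\left(D - 4444\right) \left(y{\left(20,3 \right)} - 643\right) = \left(\frac{37477}{29} - 4444\right) \left(-14 - 643\right) = \left(- \frac{91399}{29}\right) \left(-657\right) = \frac{60049143}{29}$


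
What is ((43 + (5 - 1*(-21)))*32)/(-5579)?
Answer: -2208/5579 ≈ -0.39577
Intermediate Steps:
((43 + (5 - 1*(-21)))*32)/(-5579) = ((43 + (5 + 21))*32)*(-1/5579) = ((43 + 26)*32)*(-1/5579) = (69*32)*(-1/5579) = 2208*(-1/5579) = -2208/5579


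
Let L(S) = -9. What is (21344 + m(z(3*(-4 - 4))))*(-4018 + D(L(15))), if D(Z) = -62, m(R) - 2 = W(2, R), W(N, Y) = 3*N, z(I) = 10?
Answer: -87116160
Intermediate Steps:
m(R) = 8 (m(R) = 2 + 3*2 = 2 + 6 = 8)
(21344 + m(z(3*(-4 - 4))))*(-4018 + D(L(15))) = (21344 + 8)*(-4018 - 62) = 21352*(-4080) = -87116160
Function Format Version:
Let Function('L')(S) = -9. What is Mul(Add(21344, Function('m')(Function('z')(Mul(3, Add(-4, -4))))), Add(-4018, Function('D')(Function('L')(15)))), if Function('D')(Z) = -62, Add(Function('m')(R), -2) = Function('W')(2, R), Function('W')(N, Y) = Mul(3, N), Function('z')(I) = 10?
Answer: -87116160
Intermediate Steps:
Function('m')(R) = 8 (Function('m')(R) = Add(2, Mul(3, 2)) = Add(2, 6) = 8)
Mul(Add(21344, Function('m')(Function('z')(Mul(3, Add(-4, -4))))), Add(-4018, Function('D')(Function('L')(15)))) = Mul(Add(21344, 8), Add(-4018, -62)) = Mul(21352, -4080) = -87116160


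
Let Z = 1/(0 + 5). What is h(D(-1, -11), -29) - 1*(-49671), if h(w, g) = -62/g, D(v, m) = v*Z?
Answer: 1440521/29 ≈ 49673.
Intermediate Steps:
Z = ⅕ (Z = 1/5 = ⅕ ≈ 0.20000)
D(v, m) = v/5 (D(v, m) = v*(⅕) = v/5)
h(D(-1, -11), -29) - 1*(-49671) = -62/(-29) - 1*(-49671) = -62*(-1/29) + 49671 = 62/29 + 49671 = 1440521/29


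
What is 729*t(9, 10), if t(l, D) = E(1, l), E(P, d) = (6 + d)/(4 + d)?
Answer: 10935/13 ≈ 841.15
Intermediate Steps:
E(P, d) = (6 + d)/(4 + d)
t(l, D) = (6 + l)/(4 + l)
729*t(9, 10) = 729*((6 + 9)/(4 + 9)) = 729*(15/13) = 10935/13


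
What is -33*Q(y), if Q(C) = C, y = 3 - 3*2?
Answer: 99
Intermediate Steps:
y = -3 (y = 3 - 6 = -3)
-33*Q(y) = -33*(-3) = 99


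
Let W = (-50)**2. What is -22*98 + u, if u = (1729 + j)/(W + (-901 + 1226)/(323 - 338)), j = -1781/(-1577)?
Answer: -25270903978/11724995 ≈ -2155.3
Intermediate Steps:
W = 2500
j = 1781/1577 (j = -1781*(-1/1577) = 1781/1577 ≈ 1.1294)
u = 8185242/11724995 (u = (1729 + 1781/1577)/(2500 + (-901 + 1226)/(323 - 338)) = 2728414/(1577*(2500 + 325/(-15))) = 2728414/(1577*(2500 + 325*(-1/15))) = 2728414/(1577*(2500 - 65/3)) = 2728414/(1577*(7435/3)) = (2728414/1577)*(3/7435) = 8185242/11724995 ≈ 0.69810)
-22*98 + u = -22*98 + 8185242/11724995 = -2156 + 8185242/11724995 = -25270903978/11724995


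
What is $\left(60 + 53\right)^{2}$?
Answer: $12769$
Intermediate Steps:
$\left(60 + 53\right)^{2} = 113^{2} = 12769$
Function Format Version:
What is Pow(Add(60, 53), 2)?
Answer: 12769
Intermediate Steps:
Pow(Add(60, 53), 2) = Pow(113, 2) = 12769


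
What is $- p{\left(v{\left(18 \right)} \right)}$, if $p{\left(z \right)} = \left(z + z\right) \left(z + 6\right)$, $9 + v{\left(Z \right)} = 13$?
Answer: $-80$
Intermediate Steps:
$v{\left(Z \right)} = 4$ ($v{\left(Z \right)} = -9 + 13 = 4$)
$p{\left(z \right)} = 2 z \left(6 + z\right)$
$- p{\left(v{\left(18 \right)} \right)} = - 2 \cdot 4 \left(6 + 4\right) = - 2 \cdot 4 \cdot 10 = \left(-1\right) 80 = -80$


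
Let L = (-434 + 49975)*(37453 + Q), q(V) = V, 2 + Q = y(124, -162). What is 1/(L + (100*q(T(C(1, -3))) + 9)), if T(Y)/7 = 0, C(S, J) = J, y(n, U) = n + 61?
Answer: 1/1864525085 ≈ 5.3633e-10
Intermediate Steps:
y(n, U) = 61 + n
Q = 183 (Q = -2 + (61 + 124) = -2 + 185 = 183)
T(Y) = 0 (T(Y) = 7*0 = 0)
L = 1864525076 (L = (-434 + 49975)*(37453 + 183) = 49541*37636 = 1864525076)
1/(L + (100*q(T(C(1, -3))) + 9)) = 1/(1864525076 + (100*0 + 9)) = 1/(1864525076 + (0 + 9)) = 1/(1864525076 + 9) = 1/1864525085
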